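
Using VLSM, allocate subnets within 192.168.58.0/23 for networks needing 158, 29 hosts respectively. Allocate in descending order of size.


158 hosts -> /24 (254 usable): 192.168.58.0/24
29 hosts -> /27 (30 usable): 192.168.59.0/27
Allocation: 192.168.58.0/24 (158 hosts, 254 usable); 192.168.59.0/27 (29 hosts, 30 usable)


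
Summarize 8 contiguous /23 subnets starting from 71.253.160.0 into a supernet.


Original prefix: /23
Number of subnets: 8 = 2^3
New prefix = 23 - 3 = 20
Supernet: 71.253.160.0/20


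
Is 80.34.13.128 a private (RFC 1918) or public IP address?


RFC 1918 private ranges:
  10.0.0.0/8 (10.0.0.0 - 10.255.255.255)
  172.16.0.0/12 (172.16.0.0 - 172.31.255.255)
  192.168.0.0/16 (192.168.0.0 - 192.168.255.255)
Public (not in any RFC 1918 range)


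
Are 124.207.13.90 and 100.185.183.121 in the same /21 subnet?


Mask: 255.255.248.0
124.207.13.90 AND mask = 124.207.8.0
100.185.183.121 AND mask = 100.185.176.0
No, different subnets (124.207.8.0 vs 100.185.176.0)


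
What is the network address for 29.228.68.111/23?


IP:   00011101.11100100.01000100.01101111
Mask: 11111111.11111111.11111110.00000000
AND operation:
Net:  00011101.11100100.01000100.00000000
Network: 29.228.68.0/23


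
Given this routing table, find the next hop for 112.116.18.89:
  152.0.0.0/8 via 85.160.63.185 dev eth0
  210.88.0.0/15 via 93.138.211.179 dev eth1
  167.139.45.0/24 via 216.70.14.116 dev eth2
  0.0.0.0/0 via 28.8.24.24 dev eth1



Longest prefix match for 112.116.18.89:
  /8 152.0.0.0: no
  /15 210.88.0.0: no
  /24 167.139.45.0: no
  /0 0.0.0.0: MATCH
Selected: next-hop 28.8.24.24 via eth1 (matched /0)


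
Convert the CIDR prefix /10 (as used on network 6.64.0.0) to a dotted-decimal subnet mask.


/10 means 10 network bits, 22 host bits
Binary: 11111111110000000000000000000000
Mask: 255.192.0.0


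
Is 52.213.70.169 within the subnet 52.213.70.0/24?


Subnet network: 52.213.70.0
Test IP AND mask: 52.213.70.0
Yes, 52.213.70.169 is in 52.213.70.0/24


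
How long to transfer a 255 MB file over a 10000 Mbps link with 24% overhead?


Effective throughput = 10000 * (1 - 24/100) = 7600 Mbps
File size in Mb = 255 * 8 = 2040 Mb
Time = 2040 / 7600
Time = 0.2684 seconds


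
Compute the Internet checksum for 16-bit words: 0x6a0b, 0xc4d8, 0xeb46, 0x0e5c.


Sum all words (with carry folding):
+ 0x6a0b = 0x6a0b
+ 0xc4d8 = 0x2ee4
+ 0xeb46 = 0x1a2b
+ 0x0e5c = 0x2887
One's complement: ~0x2887
Checksum = 0xd778


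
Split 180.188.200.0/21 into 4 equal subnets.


New prefix = 21 + 2 = 23
Each subnet has 512 addresses
  180.188.200.0/23
  180.188.202.0/23
  180.188.204.0/23
  180.188.206.0/23
Subnets: 180.188.200.0/23, 180.188.202.0/23, 180.188.204.0/23, 180.188.206.0/23


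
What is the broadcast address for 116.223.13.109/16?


Network: 116.223.0.0/16
Host bits = 16
Set all host bits to 1:
Broadcast: 116.223.255.255


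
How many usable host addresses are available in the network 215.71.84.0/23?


Host bits = 32 - 23 = 9
Total addresses = 2^9 = 512
Usable = total - 2 (network and broadcast)
Usable hosts: 510


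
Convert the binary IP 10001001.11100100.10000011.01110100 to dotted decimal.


10001001 = 137
11100100 = 228
10000011 = 131
01110100 = 116
IP: 137.228.131.116


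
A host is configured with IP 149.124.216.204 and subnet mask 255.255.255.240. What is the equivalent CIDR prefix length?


Binary: 11111111.11111111.11111111.11110000
Count leading 1s
Prefix: /28


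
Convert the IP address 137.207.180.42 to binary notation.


137 = 10001001
207 = 11001111
180 = 10110100
42 = 00101010
Binary: 10001001.11001111.10110100.00101010


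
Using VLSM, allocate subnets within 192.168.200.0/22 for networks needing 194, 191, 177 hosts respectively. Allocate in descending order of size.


194 hosts -> /24 (254 usable): 192.168.200.0/24
191 hosts -> /24 (254 usable): 192.168.201.0/24
177 hosts -> /24 (254 usable): 192.168.202.0/24
Allocation: 192.168.200.0/24 (194 hosts, 254 usable); 192.168.201.0/24 (191 hosts, 254 usable); 192.168.202.0/24 (177 hosts, 254 usable)


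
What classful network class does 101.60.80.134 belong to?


First octet: 101
Binary: 01100101
0xxxxxxx -> Class A (1-126)
Class A, default mask 255.0.0.0 (/8)


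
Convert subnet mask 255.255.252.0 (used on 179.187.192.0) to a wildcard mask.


Subnet mask: 255.255.252.0
Wildcard = 255.255.255.255 - subnet mask
255 - 255 = 0
255 - 255 = 0
255 - 252 = 3
255 - 0 = 255
Wildcard: 0.0.3.255


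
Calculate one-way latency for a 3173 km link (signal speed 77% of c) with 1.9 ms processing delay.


Speed = 0.77 * 3e5 km/s = 231000 km/s
Propagation delay = 3173 / 231000 = 0.0137 s = 13.7359 ms
Processing delay = 1.9 ms
Total one-way latency = 15.6359 ms


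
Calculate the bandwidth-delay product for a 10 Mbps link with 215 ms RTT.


BDP = bandwidth * RTT
= 10 Mbps * 215 ms
= 10 * 1e6 * 215 / 1000 bits
= 2150000 bits
= 268750 bytes
= 262.4512 KB
BDP = 2150000 bits (268750 bytes)


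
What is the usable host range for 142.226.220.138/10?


Network: 142.192.0.0
Broadcast: 142.255.255.255
First usable = network + 1
Last usable = broadcast - 1
Range: 142.192.0.1 to 142.255.255.254


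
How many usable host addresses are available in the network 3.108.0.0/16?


Host bits = 32 - 16 = 16
Total addresses = 2^16 = 65536
Usable = total - 2 (network and broadcast)
Usable hosts: 65534


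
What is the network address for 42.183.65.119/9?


IP:   00101010.10110111.01000001.01110111
Mask: 11111111.10000000.00000000.00000000
AND operation:
Net:  00101010.10000000.00000000.00000000
Network: 42.128.0.0/9


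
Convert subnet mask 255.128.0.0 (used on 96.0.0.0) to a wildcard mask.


Subnet mask: 255.128.0.0
Wildcard = 255.255.255.255 - subnet mask
255 - 255 = 0
255 - 128 = 127
255 - 0 = 255
255 - 0 = 255
Wildcard: 0.127.255.255


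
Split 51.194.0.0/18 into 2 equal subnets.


New prefix = 18 + 1 = 19
Each subnet has 8192 addresses
  51.194.0.0/19
  51.194.32.0/19
Subnets: 51.194.0.0/19, 51.194.32.0/19


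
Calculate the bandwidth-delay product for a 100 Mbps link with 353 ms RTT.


BDP = bandwidth * RTT
= 100 Mbps * 353 ms
= 100 * 1e6 * 353 / 1000 bits
= 35300000 bits
= 4412500 bytes
= 4309.082 KB
BDP = 35300000 bits (4412500 bytes)


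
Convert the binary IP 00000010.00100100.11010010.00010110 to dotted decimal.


00000010 = 2
00100100 = 36
11010010 = 210
00010110 = 22
IP: 2.36.210.22


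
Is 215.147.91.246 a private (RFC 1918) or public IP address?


RFC 1918 private ranges:
  10.0.0.0/8 (10.0.0.0 - 10.255.255.255)
  172.16.0.0/12 (172.16.0.0 - 172.31.255.255)
  192.168.0.0/16 (192.168.0.0 - 192.168.255.255)
Public (not in any RFC 1918 range)


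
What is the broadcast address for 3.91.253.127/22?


Network: 3.91.252.0/22
Host bits = 10
Set all host bits to 1:
Broadcast: 3.91.255.255


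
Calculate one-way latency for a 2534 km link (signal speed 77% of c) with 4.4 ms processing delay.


Speed = 0.77 * 3e5 km/s = 231000 km/s
Propagation delay = 2534 / 231000 = 0.011 s = 10.9697 ms
Processing delay = 4.4 ms
Total one-way latency = 15.3697 ms


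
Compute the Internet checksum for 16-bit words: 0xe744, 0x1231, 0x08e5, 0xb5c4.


Sum all words (with carry folding):
+ 0xe744 = 0xe744
+ 0x1231 = 0xf975
+ 0x08e5 = 0x025b
+ 0xb5c4 = 0xb81f
One's complement: ~0xb81f
Checksum = 0x47e0


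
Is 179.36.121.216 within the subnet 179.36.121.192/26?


Subnet network: 179.36.121.192
Test IP AND mask: 179.36.121.192
Yes, 179.36.121.216 is in 179.36.121.192/26


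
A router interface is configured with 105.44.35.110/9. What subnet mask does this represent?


/9 means 9 network bits, 23 host bits
Binary: 11111111100000000000000000000000
Mask: 255.128.0.0


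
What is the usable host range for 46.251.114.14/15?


Network: 46.250.0.0
Broadcast: 46.251.255.255
First usable = network + 1
Last usable = broadcast - 1
Range: 46.250.0.1 to 46.251.255.254


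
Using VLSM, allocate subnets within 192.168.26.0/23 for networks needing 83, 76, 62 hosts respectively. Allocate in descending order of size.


83 hosts -> /25 (126 usable): 192.168.26.0/25
76 hosts -> /25 (126 usable): 192.168.26.128/25
62 hosts -> /26 (62 usable): 192.168.27.0/26
Allocation: 192.168.26.0/25 (83 hosts, 126 usable); 192.168.26.128/25 (76 hosts, 126 usable); 192.168.27.0/26 (62 hosts, 62 usable)


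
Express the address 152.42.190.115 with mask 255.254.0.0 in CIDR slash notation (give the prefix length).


Binary: 11111111.11111110.00000000.00000000
Count leading 1s
Prefix: /15


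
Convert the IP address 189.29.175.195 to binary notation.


189 = 10111101
29 = 00011101
175 = 10101111
195 = 11000011
Binary: 10111101.00011101.10101111.11000011


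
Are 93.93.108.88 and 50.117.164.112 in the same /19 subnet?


Mask: 255.255.224.0
93.93.108.88 AND mask = 93.93.96.0
50.117.164.112 AND mask = 50.117.160.0
No, different subnets (93.93.96.0 vs 50.117.160.0)


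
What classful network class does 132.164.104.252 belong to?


First octet: 132
Binary: 10000100
10xxxxxx -> Class B (128-191)
Class B, default mask 255.255.0.0 (/16)


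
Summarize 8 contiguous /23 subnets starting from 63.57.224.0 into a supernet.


Original prefix: /23
Number of subnets: 8 = 2^3
New prefix = 23 - 3 = 20
Supernet: 63.57.224.0/20


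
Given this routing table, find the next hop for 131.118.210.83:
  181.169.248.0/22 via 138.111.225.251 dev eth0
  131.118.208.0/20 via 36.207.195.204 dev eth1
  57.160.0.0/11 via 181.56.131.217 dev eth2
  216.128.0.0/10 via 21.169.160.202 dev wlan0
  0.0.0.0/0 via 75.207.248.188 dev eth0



Longest prefix match for 131.118.210.83:
  /22 181.169.248.0: no
  /20 131.118.208.0: MATCH
  /11 57.160.0.0: no
  /10 216.128.0.0: no
  /0 0.0.0.0: MATCH
Selected: next-hop 36.207.195.204 via eth1 (matched /20)


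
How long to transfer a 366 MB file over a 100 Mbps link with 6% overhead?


Effective throughput = 100 * (1 - 6/100) = 94 Mbps
File size in Mb = 366 * 8 = 2928 Mb
Time = 2928 / 94
Time = 31.1489 seconds


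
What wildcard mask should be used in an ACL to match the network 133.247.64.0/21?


Subnet mask: 255.255.248.0
Wildcard = 255.255.255.255 - subnet mask
255 - 255 = 0
255 - 255 = 0
255 - 248 = 7
255 - 0 = 255
Wildcard: 0.0.7.255


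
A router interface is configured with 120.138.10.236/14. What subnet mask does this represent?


/14 means 14 network bits, 18 host bits
Binary: 11111111111111000000000000000000
Mask: 255.252.0.0


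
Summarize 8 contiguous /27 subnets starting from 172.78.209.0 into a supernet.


Original prefix: /27
Number of subnets: 8 = 2^3
New prefix = 27 - 3 = 24
Supernet: 172.78.209.0/24


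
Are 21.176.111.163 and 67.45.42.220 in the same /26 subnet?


Mask: 255.255.255.192
21.176.111.163 AND mask = 21.176.111.128
67.45.42.220 AND mask = 67.45.42.192
No, different subnets (21.176.111.128 vs 67.45.42.192)


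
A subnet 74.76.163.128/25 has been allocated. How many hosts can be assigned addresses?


Host bits = 32 - 25 = 7
Total addresses = 2^7 = 128
Usable = total - 2 (network and broadcast)
Usable hosts: 126


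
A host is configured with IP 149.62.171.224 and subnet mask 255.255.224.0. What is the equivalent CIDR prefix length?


Binary: 11111111.11111111.11100000.00000000
Count leading 1s
Prefix: /19


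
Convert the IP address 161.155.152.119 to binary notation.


161 = 10100001
155 = 10011011
152 = 10011000
119 = 01110111
Binary: 10100001.10011011.10011000.01110111


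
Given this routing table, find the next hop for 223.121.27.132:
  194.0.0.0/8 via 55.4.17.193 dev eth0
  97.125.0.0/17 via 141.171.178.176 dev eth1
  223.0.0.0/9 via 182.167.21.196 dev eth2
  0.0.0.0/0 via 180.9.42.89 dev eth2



Longest prefix match for 223.121.27.132:
  /8 194.0.0.0: no
  /17 97.125.0.0: no
  /9 223.0.0.0: MATCH
  /0 0.0.0.0: MATCH
Selected: next-hop 182.167.21.196 via eth2 (matched /9)


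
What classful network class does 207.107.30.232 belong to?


First octet: 207
Binary: 11001111
110xxxxx -> Class C (192-223)
Class C, default mask 255.255.255.0 (/24)


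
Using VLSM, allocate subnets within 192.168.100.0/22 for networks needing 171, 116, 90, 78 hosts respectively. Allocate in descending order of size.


171 hosts -> /24 (254 usable): 192.168.100.0/24
116 hosts -> /25 (126 usable): 192.168.101.0/25
90 hosts -> /25 (126 usable): 192.168.101.128/25
78 hosts -> /25 (126 usable): 192.168.102.0/25
Allocation: 192.168.100.0/24 (171 hosts, 254 usable); 192.168.101.0/25 (116 hosts, 126 usable); 192.168.101.128/25 (90 hosts, 126 usable); 192.168.102.0/25 (78 hosts, 126 usable)


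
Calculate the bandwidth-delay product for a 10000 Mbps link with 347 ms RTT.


BDP = bandwidth * RTT
= 10000 Mbps * 347 ms
= 10000 * 1e6 * 347 / 1000 bits
= 3470000000 bits
= 433750000 bytes
= 423583.9844 KB
BDP = 3470000000 bits (433750000 bytes)


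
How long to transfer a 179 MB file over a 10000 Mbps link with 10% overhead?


Effective throughput = 10000 * (1 - 10/100) = 9000 Mbps
File size in Mb = 179 * 8 = 1432 Mb
Time = 1432 / 9000
Time = 0.1591 seconds


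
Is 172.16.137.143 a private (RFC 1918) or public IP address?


RFC 1918 private ranges:
  10.0.0.0/8 (10.0.0.0 - 10.255.255.255)
  172.16.0.0/12 (172.16.0.0 - 172.31.255.255)
  192.168.0.0/16 (192.168.0.0 - 192.168.255.255)
Private (in 172.16.0.0/12)


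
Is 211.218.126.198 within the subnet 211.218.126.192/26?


Subnet network: 211.218.126.192
Test IP AND mask: 211.218.126.192
Yes, 211.218.126.198 is in 211.218.126.192/26


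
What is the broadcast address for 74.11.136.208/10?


Network: 74.0.0.0/10
Host bits = 22
Set all host bits to 1:
Broadcast: 74.63.255.255


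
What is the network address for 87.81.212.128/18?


IP:   01010111.01010001.11010100.10000000
Mask: 11111111.11111111.11000000.00000000
AND operation:
Net:  01010111.01010001.11000000.00000000
Network: 87.81.192.0/18


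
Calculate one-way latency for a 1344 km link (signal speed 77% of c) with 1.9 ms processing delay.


Speed = 0.77 * 3e5 km/s = 231000 km/s
Propagation delay = 1344 / 231000 = 0.0058 s = 5.8182 ms
Processing delay = 1.9 ms
Total one-way latency = 7.7182 ms


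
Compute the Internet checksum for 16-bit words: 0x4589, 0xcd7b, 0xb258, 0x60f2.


Sum all words (with carry folding):
+ 0x4589 = 0x4589
+ 0xcd7b = 0x1305
+ 0xb258 = 0xc55d
+ 0x60f2 = 0x2650
One's complement: ~0x2650
Checksum = 0xd9af


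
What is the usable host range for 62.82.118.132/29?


Network: 62.82.118.128
Broadcast: 62.82.118.135
First usable = network + 1
Last usable = broadcast - 1
Range: 62.82.118.129 to 62.82.118.134


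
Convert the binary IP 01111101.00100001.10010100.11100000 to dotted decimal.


01111101 = 125
00100001 = 33
10010100 = 148
11100000 = 224
IP: 125.33.148.224


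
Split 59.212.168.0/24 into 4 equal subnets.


New prefix = 24 + 2 = 26
Each subnet has 64 addresses
  59.212.168.0/26
  59.212.168.64/26
  59.212.168.128/26
  59.212.168.192/26
Subnets: 59.212.168.0/26, 59.212.168.64/26, 59.212.168.128/26, 59.212.168.192/26


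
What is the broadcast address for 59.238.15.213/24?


Network: 59.238.15.0/24
Host bits = 8
Set all host bits to 1:
Broadcast: 59.238.15.255


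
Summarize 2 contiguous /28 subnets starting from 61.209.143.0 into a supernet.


Original prefix: /28
Number of subnets: 2 = 2^1
New prefix = 28 - 1 = 27
Supernet: 61.209.143.0/27


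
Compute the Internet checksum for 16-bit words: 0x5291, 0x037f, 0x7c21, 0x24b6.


Sum all words (with carry folding):
+ 0x5291 = 0x5291
+ 0x037f = 0x5610
+ 0x7c21 = 0xd231
+ 0x24b6 = 0xf6e7
One's complement: ~0xf6e7
Checksum = 0x0918


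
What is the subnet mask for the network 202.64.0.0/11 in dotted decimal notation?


/11 means 11 network bits, 21 host bits
Binary: 11111111111000000000000000000000
Mask: 255.224.0.0


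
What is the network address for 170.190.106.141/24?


IP:   10101010.10111110.01101010.10001101
Mask: 11111111.11111111.11111111.00000000
AND operation:
Net:  10101010.10111110.01101010.00000000
Network: 170.190.106.0/24


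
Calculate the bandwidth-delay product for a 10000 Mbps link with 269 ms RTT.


BDP = bandwidth * RTT
= 10000 Mbps * 269 ms
= 10000 * 1e6 * 269 / 1000 bits
= 2690000000 bits
= 336250000 bytes
= 328369.1406 KB
BDP = 2690000000 bits (336250000 bytes)


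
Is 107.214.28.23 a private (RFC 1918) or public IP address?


RFC 1918 private ranges:
  10.0.0.0/8 (10.0.0.0 - 10.255.255.255)
  172.16.0.0/12 (172.16.0.0 - 172.31.255.255)
  192.168.0.0/16 (192.168.0.0 - 192.168.255.255)
Public (not in any RFC 1918 range)


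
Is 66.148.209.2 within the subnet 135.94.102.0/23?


Subnet network: 135.94.102.0
Test IP AND mask: 66.148.208.0
No, 66.148.209.2 is not in 135.94.102.0/23


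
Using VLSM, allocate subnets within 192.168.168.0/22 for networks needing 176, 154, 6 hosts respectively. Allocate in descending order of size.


176 hosts -> /24 (254 usable): 192.168.168.0/24
154 hosts -> /24 (254 usable): 192.168.169.0/24
6 hosts -> /29 (6 usable): 192.168.170.0/29
Allocation: 192.168.168.0/24 (176 hosts, 254 usable); 192.168.169.0/24 (154 hosts, 254 usable); 192.168.170.0/29 (6 hosts, 6 usable)


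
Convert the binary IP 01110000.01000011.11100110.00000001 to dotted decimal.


01110000 = 112
01000011 = 67
11100110 = 230
00000001 = 1
IP: 112.67.230.1


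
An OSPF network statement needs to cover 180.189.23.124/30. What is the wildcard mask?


Subnet mask: 255.255.255.252
Wildcard = 255.255.255.255 - subnet mask
255 - 255 = 0
255 - 255 = 0
255 - 255 = 0
255 - 252 = 3
Wildcard: 0.0.0.3


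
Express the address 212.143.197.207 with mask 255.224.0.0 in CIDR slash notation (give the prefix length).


Binary: 11111111.11100000.00000000.00000000
Count leading 1s
Prefix: /11


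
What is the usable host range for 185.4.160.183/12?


Network: 185.0.0.0
Broadcast: 185.15.255.255
First usable = network + 1
Last usable = broadcast - 1
Range: 185.0.0.1 to 185.15.255.254


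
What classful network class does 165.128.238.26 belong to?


First octet: 165
Binary: 10100101
10xxxxxx -> Class B (128-191)
Class B, default mask 255.255.0.0 (/16)


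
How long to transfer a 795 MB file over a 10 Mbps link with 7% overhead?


Effective throughput = 10 * (1 - 7/100) = 9.3 Mbps
File size in Mb = 795 * 8 = 6360 Mb
Time = 6360 / 9.3
Time = 683.871 seconds


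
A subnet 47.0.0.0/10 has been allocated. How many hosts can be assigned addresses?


Host bits = 32 - 10 = 22
Total addresses = 2^22 = 4194304
Usable = total - 2 (network and broadcast)
Usable hosts: 4194302


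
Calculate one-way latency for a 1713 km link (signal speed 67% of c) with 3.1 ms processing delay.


Speed = 0.67 * 3e5 km/s = 201000 km/s
Propagation delay = 1713 / 201000 = 0.0085 s = 8.5224 ms
Processing delay = 3.1 ms
Total one-way latency = 11.6224 ms


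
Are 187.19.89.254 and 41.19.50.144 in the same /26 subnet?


Mask: 255.255.255.192
187.19.89.254 AND mask = 187.19.89.192
41.19.50.144 AND mask = 41.19.50.128
No, different subnets (187.19.89.192 vs 41.19.50.128)


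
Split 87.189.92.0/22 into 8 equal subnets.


New prefix = 22 + 3 = 25
Each subnet has 128 addresses
  87.189.92.0/25
  87.189.92.128/25
  87.189.93.0/25
  87.189.93.128/25
  87.189.94.0/25
  87.189.94.128/25
  87.189.95.0/25
  87.189.95.128/25
Subnets: 87.189.92.0/25, 87.189.92.128/25, 87.189.93.0/25, 87.189.93.128/25, 87.189.94.0/25, 87.189.94.128/25, 87.189.95.0/25, 87.189.95.128/25


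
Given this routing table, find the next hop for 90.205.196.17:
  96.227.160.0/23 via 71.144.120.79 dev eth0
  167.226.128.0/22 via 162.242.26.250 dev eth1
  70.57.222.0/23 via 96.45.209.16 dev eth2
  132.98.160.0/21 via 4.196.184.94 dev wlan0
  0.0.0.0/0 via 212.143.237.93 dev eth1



Longest prefix match for 90.205.196.17:
  /23 96.227.160.0: no
  /22 167.226.128.0: no
  /23 70.57.222.0: no
  /21 132.98.160.0: no
  /0 0.0.0.0: MATCH
Selected: next-hop 212.143.237.93 via eth1 (matched /0)


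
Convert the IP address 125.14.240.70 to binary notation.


125 = 01111101
14 = 00001110
240 = 11110000
70 = 01000110
Binary: 01111101.00001110.11110000.01000110


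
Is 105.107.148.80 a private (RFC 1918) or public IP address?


RFC 1918 private ranges:
  10.0.0.0/8 (10.0.0.0 - 10.255.255.255)
  172.16.0.0/12 (172.16.0.0 - 172.31.255.255)
  192.168.0.0/16 (192.168.0.0 - 192.168.255.255)
Public (not in any RFC 1918 range)


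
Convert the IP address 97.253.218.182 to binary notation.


97 = 01100001
253 = 11111101
218 = 11011010
182 = 10110110
Binary: 01100001.11111101.11011010.10110110


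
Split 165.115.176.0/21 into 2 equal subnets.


New prefix = 21 + 1 = 22
Each subnet has 1024 addresses
  165.115.176.0/22
  165.115.180.0/22
Subnets: 165.115.176.0/22, 165.115.180.0/22


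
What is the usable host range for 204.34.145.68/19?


Network: 204.34.128.0
Broadcast: 204.34.159.255
First usable = network + 1
Last usable = broadcast - 1
Range: 204.34.128.1 to 204.34.159.254


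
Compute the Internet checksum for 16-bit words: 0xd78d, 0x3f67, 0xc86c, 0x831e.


Sum all words (with carry folding):
+ 0xd78d = 0xd78d
+ 0x3f67 = 0x16f5
+ 0xc86c = 0xdf61
+ 0x831e = 0x6280
One's complement: ~0x6280
Checksum = 0x9d7f


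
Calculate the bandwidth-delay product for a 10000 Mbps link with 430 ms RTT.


BDP = bandwidth * RTT
= 10000 Mbps * 430 ms
= 10000 * 1e6 * 430 / 1000 bits
= 4300000000 bits
= 537500000 bytes
= 524902.3438 KB
BDP = 4300000000 bits (537500000 bytes)


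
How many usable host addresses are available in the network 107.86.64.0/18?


Host bits = 32 - 18 = 14
Total addresses = 2^14 = 16384
Usable = total - 2 (network and broadcast)
Usable hosts: 16382


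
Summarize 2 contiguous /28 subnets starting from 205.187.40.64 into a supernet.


Original prefix: /28
Number of subnets: 2 = 2^1
New prefix = 28 - 1 = 27
Supernet: 205.187.40.64/27


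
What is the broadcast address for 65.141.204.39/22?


Network: 65.141.204.0/22
Host bits = 10
Set all host bits to 1:
Broadcast: 65.141.207.255


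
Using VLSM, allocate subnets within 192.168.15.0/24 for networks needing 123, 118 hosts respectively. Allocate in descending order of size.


123 hosts -> /25 (126 usable): 192.168.15.0/25
118 hosts -> /25 (126 usable): 192.168.15.128/25
Allocation: 192.168.15.0/25 (123 hosts, 126 usable); 192.168.15.128/25 (118 hosts, 126 usable)


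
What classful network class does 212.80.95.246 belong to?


First octet: 212
Binary: 11010100
110xxxxx -> Class C (192-223)
Class C, default mask 255.255.255.0 (/24)


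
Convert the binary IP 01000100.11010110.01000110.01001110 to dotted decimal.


01000100 = 68
11010110 = 214
01000110 = 70
01001110 = 78
IP: 68.214.70.78


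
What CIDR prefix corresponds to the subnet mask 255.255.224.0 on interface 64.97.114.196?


Binary: 11111111.11111111.11100000.00000000
Count leading 1s
Prefix: /19


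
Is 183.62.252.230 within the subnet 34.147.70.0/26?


Subnet network: 34.147.70.0
Test IP AND mask: 183.62.252.192
No, 183.62.252.230 is not in 34.147.70.0/26


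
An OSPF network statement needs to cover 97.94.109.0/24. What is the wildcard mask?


Subnet mask: 255.255.255.0
Wildcard = 255.255.255.255 - subnet mask
255 - 255 = 0
255 - 255 = 0
255 - 255 = 0
255 - 0 = 255
Wildcard: 0.0.0.255


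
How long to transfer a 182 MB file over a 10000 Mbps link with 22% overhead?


Effective throughput = 10000 * (1 - 22/100) = 7800 Mbps
File size in Mb = 182 * 8 = 1456 Mb
Time = 1456 / 7800
Time = 0.1867 seconds


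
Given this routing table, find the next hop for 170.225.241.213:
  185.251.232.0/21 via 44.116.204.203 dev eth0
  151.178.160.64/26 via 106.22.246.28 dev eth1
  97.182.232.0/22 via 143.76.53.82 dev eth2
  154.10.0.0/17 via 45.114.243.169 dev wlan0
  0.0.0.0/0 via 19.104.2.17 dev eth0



Longest prefix match for 170.225.241.213:
  /21 185.251.232.0: no
  /26 151.178.160.64: no
  /22 97.182.232.0: no
  /17 154.10.0.0: no
  /0 0.0.0.0: MATCH
Selected: next-hop 19.104.2.17 via eth0 (matched /0)


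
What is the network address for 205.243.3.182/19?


IP:   11001101.11110011.00000011.10110110
Mask: 11111111.11111111.11100000.00000000
AND operation:
Net:  11001101.11110011.00000000.00000000
Network: 205.243.0.0/19


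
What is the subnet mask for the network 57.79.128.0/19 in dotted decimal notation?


/19 means 19 network bits, 13 host bits
Binary: 11111111111111111110000000000000
Mask: 255.255.224.0


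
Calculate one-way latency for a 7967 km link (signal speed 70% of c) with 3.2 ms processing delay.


Speed = 0.7 * 3e5 km/s = 210000 km/s
Propagation delay = 7967 / 210000 = 0.0379 s = 37.9381 ms
Processing delay = 3.2 ms
Total one-way latency = 41.1381 ms


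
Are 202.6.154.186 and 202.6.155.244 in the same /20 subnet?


Mask: 255.255.240.0
202.6.154.186 AND mask = 202.6.144.0
202.6.155.244 AND mask = 202.6.144.0
Yes, same subnet (202.6.144.0)


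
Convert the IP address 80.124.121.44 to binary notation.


80 = 01010000
124 = 01111100
121 = 01111001
44 = 00101100
Binary: 01010000.01111100.01111001.00101100


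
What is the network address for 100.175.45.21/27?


IP:   01100100.10101111.00101101.00010101
Mask: 11111111.11111111.11111111.11100000
AND operation:
Net:  01100100.10101111.00101101.00000000
Network: 100.175.45.0/27


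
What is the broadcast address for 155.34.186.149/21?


Network: 155.34.184.0/21
Host bits = 11
Set all host bits to 1:
Broadcast: 155.34.191.255


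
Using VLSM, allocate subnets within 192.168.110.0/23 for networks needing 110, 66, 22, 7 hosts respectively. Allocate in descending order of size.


110 hosts -> /25 (126 usable): 192.168.110.0/25
66 hosts -> /25 (126 usable): 192.168.110.128/25
22 hosts -> /27 (30 usable): 192.168.111.0/27
7 hosts -> /28 (14 usable): 192.168.111.32/28
Allocation: 192.168.110.0/25 (110 hosts, 126 usable); 192.168.110.128/25 (66 hosts, 126 usable); 192.168.111.0/27 (22 hosts, 30 usable); 192.168.111.32/28 (7 hosts, 14 usable)


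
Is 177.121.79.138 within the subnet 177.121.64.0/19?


Subnet network: 177.121.64.0
Test IP AND mask: 177.121.64.0
Yes, 177.121.79.138 is in 177.121.64.0/19


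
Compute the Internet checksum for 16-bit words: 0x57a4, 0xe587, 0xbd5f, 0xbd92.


Sum all words (with carry folding):
+ 0x57a4 = 0x57a4
+ 0xe587 = 0x3d2c
+ 0xbd5f = 0xfa8b
+ 0xbd92 = 0xb81e
One's complement: ~0xb81e
Checksum = 0x47e1


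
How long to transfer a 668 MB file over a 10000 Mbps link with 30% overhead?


Effective throughput = 10000 * (1 - 30/100) = 7000 Mbps
File size in Mb = 668 * 8 = 5344 Mb
Time = 5344 / 7000
Time = 0.7634 seconds


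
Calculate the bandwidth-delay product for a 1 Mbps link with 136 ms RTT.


BDP = bandwidth * RTT
= 1 Mbps * 136 ms
= 1 * 1e6 * 136 / 1000 bits
= 136000 bits
= 17000 bytes
= 16.6016 KB
BDP = 136000 bits (17000 bytes)


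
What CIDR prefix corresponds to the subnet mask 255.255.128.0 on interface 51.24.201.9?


Binary: 11111111.11111111.10000000.00000000
Count leading 1s
Prefix: /17


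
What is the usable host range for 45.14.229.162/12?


Network: 45.0.0.0
Broadcast: 45.15.255.255
First usable = network + 1
Last usable = broadcast - 1
Range: 45.0.0.1 to 45.15.255.254


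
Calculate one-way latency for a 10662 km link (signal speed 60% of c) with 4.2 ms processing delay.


Speed = 0.6 * 3e5 km/s = 180000 km/s
Propagation delay = 10662 / 180000 = 0.0592 s = 59.2333 ms
Processing delay = 4.2 ms
Total one-way latency = 63.4333 ms


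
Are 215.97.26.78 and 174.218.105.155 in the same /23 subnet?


Mask: 255.255.254.0
215.97.26.78 AND mask = 215.97.26.0
174.218.105.155 AND mask = 174.218.104.0
No, different subnets (215.97.26.0 vs 174.218.104.0)


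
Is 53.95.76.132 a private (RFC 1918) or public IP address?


RFC 1918 private ranges:
  10.0.0.0/8 (10.0.0.0 - 10.255.255.255)
  172.16.0.0/12 (172.16.0.0 - 172.31.255.255)
  192.168.0.0/16 (192.168.0.0 - 192.168.255.255)
Public (not in any RFC 1918 range)


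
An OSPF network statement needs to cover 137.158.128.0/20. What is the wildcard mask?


Subnet mask: 255.255.240.0
Wildcard = 255.255.255.255 - subnet mask
255 - 255 = 0
255 - 255 = 0
255 - 240 = 15
255 - 0 = 255
Wildcard: 0.0.15.255


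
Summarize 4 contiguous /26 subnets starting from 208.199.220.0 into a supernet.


Original prefix: /26
Number of subnets: 4 = 2^2
New prefix = 26 - 2 = 24
Supernet: 208.199.220.0/24


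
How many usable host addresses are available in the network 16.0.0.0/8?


Host bits = 32 - 8 = 24
Total addresses = 2^24 = 16777216
Usable = total - 2 (network and broadcast)
Usable hosts: 16777214


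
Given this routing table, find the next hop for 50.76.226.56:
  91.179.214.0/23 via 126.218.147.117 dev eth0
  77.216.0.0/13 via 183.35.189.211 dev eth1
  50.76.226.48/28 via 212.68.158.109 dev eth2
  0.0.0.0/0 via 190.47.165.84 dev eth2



Longest prefix match for 50.76.226.56:
  /23 91.179.214.0: no
  /13 77.216.0.0: no
  /28 50.76.226.48: MATCH
  /0 0.0.0.0: MATCH
Selected: next-hop 212.68.158.109 via eth2 (matched /28)


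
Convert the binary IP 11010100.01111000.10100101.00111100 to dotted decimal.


11010100 = 212
01111000 = 120
10100101 = 165
00111100 = 60
IP: 212.120.165.60


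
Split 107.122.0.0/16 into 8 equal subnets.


New prefix = 16 + 3 = 19
Each subnet has 8192 addresses
  107.122.0.0/19
  107.122.32.0/19
  107.122.64.0/19
  107.122.96.0/19
  107.122.128.0/19
  107.122.160.0/19
  107.122.192.0/19
  107.122.224.0/19
Subnets: 107.122.0.0/19, 107.122.32.0/19, 107.122.64.0/19, 107.122.96.0/19, 107.122.128.0/19, 107.122.160.0/19, 107.122.192.0/19, 107.122.224.0/19


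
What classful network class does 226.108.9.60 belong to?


First octet: 226
Binary: 11100010
1110xxxx -> Class D (224-239)
Class D (multicast), default mask N/A


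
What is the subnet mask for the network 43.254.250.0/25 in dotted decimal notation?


/25 means 25 network bits, 7 host bits
Binary: 11111111111111111111111110000000
Mask: 255.255.255.128


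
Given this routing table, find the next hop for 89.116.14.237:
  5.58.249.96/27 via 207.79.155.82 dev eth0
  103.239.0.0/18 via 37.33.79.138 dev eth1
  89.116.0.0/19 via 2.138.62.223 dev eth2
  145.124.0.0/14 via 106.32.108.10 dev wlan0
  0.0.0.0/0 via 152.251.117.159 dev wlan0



Longest prefix match for 89.116.14.237:
  /27 5.58.249.96: no
  /18 103.239.0.0: no
  /19 89.116.0.0: MATCH
  /14 145.124.0.0: no
  /0 0.0.0.0: MATCH
Selected: next-hop 2.138.62.223 via eth2 (matched /19)


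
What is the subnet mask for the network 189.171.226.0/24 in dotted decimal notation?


/24 means 24 network bits, 8 host bits
Binary: 11111111111111111111111100000000
Mask: 255.255.255.0


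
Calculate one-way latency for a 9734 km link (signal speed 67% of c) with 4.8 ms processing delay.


Speed = 0.67 * 3e5 km/s = 201000 km/s
Propagation delay = 9734 / 201000 = 0.0484 s = 48.4279 ms
Processing delay = 4.8 ms
Total one-way latency = 53.2279 ms


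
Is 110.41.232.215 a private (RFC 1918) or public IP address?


RFC 1918 private ranges:
  10.0.0.0/8 (10.0.0.0 - 10.255.255.255)
  172.16.0.0/12 (172.16.0.0 - 172.31.255.255)
  192.168.0.0/16 (192.168.0.0 - 192.168.255.255)
Public (not in any RFC 1918 range)


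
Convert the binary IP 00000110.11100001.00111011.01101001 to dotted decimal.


00000110 = 6
11100001 = 225
00111011 = 59
01101001 = 105
IP: 6.225.59.105


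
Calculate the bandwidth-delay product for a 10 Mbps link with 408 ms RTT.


BDP = bandwidth * RTT
= 10 Mbps * 408 ms
= 10 * 1e6 * 408 / 1000 bits
= 4080000 bits
= 510000 bytes
= 498.0469 KB
BDP = 4080000 bits (510000 bytes)


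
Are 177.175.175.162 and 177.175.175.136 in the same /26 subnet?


Mask: 255.255.255.192
177.175.175.162 AND mask = 177.175.175.128
177.175.175.136 AND mask = 177.175.175.128
Yes, same subnet (177.175.175.128)


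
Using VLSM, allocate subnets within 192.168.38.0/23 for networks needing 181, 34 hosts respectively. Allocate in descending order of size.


181 hosts -> /24 (254 usable): 192.168.38.0/24
34 hosts -> /26 (62 usable): 192.168.39.0/26
Allocation: 192.168.38.0/24 (181 hosts, 254 usable); 192.168.39.0/26 (34 hosts, 62 usable)


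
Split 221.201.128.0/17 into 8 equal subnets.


New prefix = 17 + 3 = 20
Each subnet has 4096 addresses
  221.201.128.0/20
  221.201.144.0/20
  221.201.160.0/20
  221.201.176.0/20
  221.201.192.0/20
  221.201.208.0/20
  221.201.224.0/20
  221.201.240.0/20
Subnets: 221.201.128.0/20, 221.201.144.0/20, 221.201.160.0/20, 221.201.176.0/20, 221.201.192.0/20, 221.201.208.0/20, 221.201.224.0/20, 221.201.240.0/20


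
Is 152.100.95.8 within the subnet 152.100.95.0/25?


Subnet network: 152.100.95.0
Test IP AND mask: 152.100.95.0
Yes, 152.100.95.8 is in 152.100.95.0/25


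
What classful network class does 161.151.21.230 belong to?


First octet: 161
Binary: 10100001
10xxxxxx -> Class B (128-191)
Class B, default mask 255.255.0.0 (/16)


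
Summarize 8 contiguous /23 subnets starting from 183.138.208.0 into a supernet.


Original prefix: /23
Number of subnets: 8 = 2^3
New prefix = 23 - 3 = 20
Supernet: 183.138.208.0/20


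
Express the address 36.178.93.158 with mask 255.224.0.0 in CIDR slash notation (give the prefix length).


Binary: 11111111.11100000.00000000.00000000
Count leading 1s
Prefix: /11


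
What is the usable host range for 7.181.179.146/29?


Network: 7.181.179.144
Broadcast: 7.181.179.151
First usable = network + 1
Last usable = broadcast - 1
Range: 7.181.179.145 to 7.181.179.150


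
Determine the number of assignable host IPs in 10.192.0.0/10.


Host bits = 32 - 10 = 22
Total addresses = 2^22 = 4194304
Usable = total - 2 (network and broadcast)
Usable hosts: 4194302


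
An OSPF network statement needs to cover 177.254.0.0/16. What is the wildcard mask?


Subnet mask: 255.255.0.0
Wildcard = 255.255.255.255 - subnet mask
255 - 255 = 0
255 - 255 = 0
255 - 0 = 255
255 - 0 = 255
Wildcard: 0.0.255.255


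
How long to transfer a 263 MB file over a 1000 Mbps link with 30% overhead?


Effective throughput = 1000 * (1 - 30/100) = 700 Mbps
File size in Mb = 263 * 8 = 2104 Mb
Time = 2104 / 700
Time = 3.0057 seconds


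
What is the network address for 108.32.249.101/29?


IP:   01101100.00100000.11111001.01100101
Mask: 11111111.11111111.11111111.11111000
AND operation:
Net:  01101100.00100000.11111001.01100000
Network: 108.32.249.96/29


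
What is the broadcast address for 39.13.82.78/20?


Network: 39.13.80.0/20
Host bits = 12
Set all host bits to 1:
Broadcast: 39.13.95.255


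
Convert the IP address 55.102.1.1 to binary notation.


55 = 00110111
102 = 01100110
1 = 00000001
1 = 00000001
Binary: 00110111.01100110.00000001.00000001


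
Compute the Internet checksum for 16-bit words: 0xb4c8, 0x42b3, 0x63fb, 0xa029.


Sum all words (with carry folding):
+ 0xb4c8 = 0xb4c8
+ 0x42b3 = 0xf77b
+ 0x63fb = 0x5b77
+ 0xa029 = 0xfba0
One's complement: ~0xfba0
Checksum = 0x045f


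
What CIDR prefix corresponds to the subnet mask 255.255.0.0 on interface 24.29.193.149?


Binary: 11111111.11111111.00000000.00000000
Count leading 1s
Prefix: /16


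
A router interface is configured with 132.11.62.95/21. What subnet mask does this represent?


/21 means 21 network bits, 11 host bits
Binary: 11111111111111111111100000000000
Mask: 255.255.248.0


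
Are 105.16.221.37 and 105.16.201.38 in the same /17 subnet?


Mask: 255.255.128.0
105.16.221.37 AND mask = 105.16.128.0
105.16.201.38 AND mask = 105.16.128.0
Yes, same subnet (105.16.128.0)


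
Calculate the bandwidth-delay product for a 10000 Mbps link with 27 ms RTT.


BDP = bandwidth * RTT
= 10000 Mbps * 27 ms
= 10000 * 1e6 * 27 / 1000 bits
= 270000000 bits
= 33750000 bytes
= 32958.9844 KB
BDP = 270000000 bits (33750000 bytes)


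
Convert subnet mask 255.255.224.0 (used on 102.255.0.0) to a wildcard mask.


Subnet mask: 255.255.224.0
Wildcard = 255.255.255.255 - subnet mask
255 - 255 = 0
255 - 255 = 0
255 - 224 = 31
255 - 0 = 255
Wildcard: 0.0.31.255


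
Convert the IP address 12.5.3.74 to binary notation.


12 = 00001100
5 = 00000101
3 = 00000011
74 = 01001010
Binary: 00001100.00000101.00000011.01001010


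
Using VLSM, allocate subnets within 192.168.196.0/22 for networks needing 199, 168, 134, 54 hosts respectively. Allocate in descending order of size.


199 hosts -> /24 (254 usable): 192.168.196.0/24
168 hosts -> /24 (254 usable): 192.168.197.0/24
134 hosts -> /24 (254 usable): 192.168.198.0/24
54 hosts -> /26 (62 usable): 192.168.199.0/26
Allocation: 192.168.196.0/24 (199 hosts, 254 usable); 192.168.197.0/24 (168 hosts, 254 usable); 192.168.198.0/24 (134 hosts, 254 usable); 192.168.199.0/26 (54 hosts, 62 usable)


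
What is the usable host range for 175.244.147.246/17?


Network: 175.244.128.0
Broadcast: 175.244.255.255
First usable = network + 1
Last usable = broadcast - 1
Range: 175.244.128.1 to 175.244.255.254


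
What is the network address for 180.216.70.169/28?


IP:   10110100.11011000.01000110.10101001
Mask: 11111111.11111111.11111111.11110000
AND operation:
Net:  10110100.11011000.01000110.10100000
Network: 180.216.70.160/28


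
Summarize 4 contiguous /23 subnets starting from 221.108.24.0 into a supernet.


Original prefix: /23
Number of subnets: 4 = 2^2
New prefix = 23 - 2 = 21
Supernet: 221.108.24.0/21


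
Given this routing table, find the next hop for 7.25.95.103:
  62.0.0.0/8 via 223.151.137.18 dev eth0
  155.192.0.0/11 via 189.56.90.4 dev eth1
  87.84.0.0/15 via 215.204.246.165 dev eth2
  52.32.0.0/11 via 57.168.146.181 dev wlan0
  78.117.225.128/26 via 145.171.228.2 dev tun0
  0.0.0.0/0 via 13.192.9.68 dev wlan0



Longest prefix match for 7.25.95.103:
  /8 62.0.0.0: no
  /11 155.192.0.0: no
  /15 87.84.0.0: no
  /11 52.32.0.0: no
  /26 78.117.225.128: no
  /0 0.0.0.0: MATCH
Selected: next-hop 13.192.9.68 via wlan0 (matched /0)


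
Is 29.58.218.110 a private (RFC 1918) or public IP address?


RFC 1918 private ranges:
  10.0.0.0/8 (10.0.0.0 - 10.255.255.255)
  172.16.0.0/12 (172.16.0.0 - 172.31.255.255)
  192.168.0.0/16 (192.168.0.0 - 192.168.255.255)
Public (not in any RFC 1918 range)


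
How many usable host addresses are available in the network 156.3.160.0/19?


Host bits = 32 - 19 = 13
Total addresses = 2^13 = 8192
Usable = total - 2 (network and broadcast)
Usable hosts: 8190


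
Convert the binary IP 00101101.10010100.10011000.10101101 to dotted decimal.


00101101 = 45
10010100 = 148
10011000 = 152
10101101 = 173
IP: 45.148.152.173


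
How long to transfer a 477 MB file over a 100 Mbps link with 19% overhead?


Effective throughput = 100 * (1 - 19/100) = 81 Mbps
File size in Mb = 477 * 8 = 3816 Mb
Time = 3816 / 81
Time = 47.1111 seconds


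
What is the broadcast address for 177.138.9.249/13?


Network: 177.136.0.0/13
Host bits = 19
Set all host bits to 1:
Broadcast: 177.143.255.255


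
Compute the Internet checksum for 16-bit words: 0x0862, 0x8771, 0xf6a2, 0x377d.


Sum all words (with carry folding):
+ 0x0862 = 0x0862
+ 0x8771 = 0x8fd3
+ 0xf6a2 = 0x8676
+ 0x377d = 0xbdf3
One's complement: ~0xbdf3
Checksum = 0x420c


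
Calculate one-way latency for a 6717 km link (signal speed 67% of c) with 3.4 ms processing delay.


Speed = 0.67 * 3e5 km/s = 201000 km/s
Propagation delay = 6717 / 201000 = 0.0334 s = 33.4179 ms
Processing delay = 3.4 ms
Total one-way latency = 36.8179 ms


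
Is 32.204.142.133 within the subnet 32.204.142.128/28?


Subnet network: 32.204.142.128
Test IP AND mask: 32.204.142.128
Yes, 32.204.142.133 is in 32.204.142.128/28
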